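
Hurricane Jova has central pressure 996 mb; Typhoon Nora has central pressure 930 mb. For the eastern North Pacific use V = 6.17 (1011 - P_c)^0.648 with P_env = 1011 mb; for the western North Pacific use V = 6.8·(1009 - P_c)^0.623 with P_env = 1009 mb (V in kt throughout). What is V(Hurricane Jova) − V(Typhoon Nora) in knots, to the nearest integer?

Hurricane Jova: ΔP = 15; V ≈ 6.17 × 15^0.648 ≈ 35.68 kt.
Typhoon Nora: ΔP = 79; V ≈ 6.8 × 79^0.623 ≈ 103.45 kt.
Difference ≈ 35.68 − 103.45 = -67.77 → -68 kt.

-68 kt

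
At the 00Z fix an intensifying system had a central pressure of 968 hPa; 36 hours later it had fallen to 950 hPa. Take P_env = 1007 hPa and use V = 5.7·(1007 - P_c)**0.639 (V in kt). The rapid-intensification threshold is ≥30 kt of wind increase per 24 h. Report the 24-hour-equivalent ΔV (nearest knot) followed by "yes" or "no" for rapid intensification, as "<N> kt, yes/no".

11 kt, no

V₁: ΔP = 39, V ≈ 5.7 × 39^0.639 ≈ 59.23 kt.
V₂: ΔP = 57, V ≈ 5.7 × 57^0.639 ≈ 75.49 kt.
ΔV over 36 h = 16.26 kt → 24 h equivalent = 16.26 × 24/36 ≈ 10.84 kt.
11 kt < 30 kt ⇒ not rapid intensification.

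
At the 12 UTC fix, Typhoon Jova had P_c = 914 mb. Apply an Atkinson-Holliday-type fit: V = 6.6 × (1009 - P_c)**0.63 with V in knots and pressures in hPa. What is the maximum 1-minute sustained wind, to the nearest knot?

ΔP = 1009 − 914 = 95 mb.
95^0.63 ≈ 17.618.
V ≈ 6.6 × 17.618 ≈ 116.3 kt.

116 kt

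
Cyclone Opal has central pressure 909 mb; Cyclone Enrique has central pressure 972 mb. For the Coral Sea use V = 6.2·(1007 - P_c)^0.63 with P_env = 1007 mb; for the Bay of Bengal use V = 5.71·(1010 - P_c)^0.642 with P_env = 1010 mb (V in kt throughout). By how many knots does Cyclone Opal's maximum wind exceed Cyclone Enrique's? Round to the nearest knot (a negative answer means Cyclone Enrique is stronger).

Cyclone Opal: ΔP = 98; V ≈ 6.2 × 98^0.63 ≈ 111.39 kt.
Cyclone Enrique: ΔP = 38; V ≈ 5.71 × 38^0.642 ≈ 59.00 kt.
Difference ≈ 111.39 − 59.00 = 52.39 → 52 kt.

52 kt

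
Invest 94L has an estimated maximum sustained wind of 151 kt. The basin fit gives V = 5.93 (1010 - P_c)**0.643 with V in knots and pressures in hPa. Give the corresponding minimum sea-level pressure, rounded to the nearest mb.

ΔP = (V / 5.93)^(1/0.643) = (151/5.93)^1.555.
151/5.93 = 25.464; 25.464^1.555 ≈ 153.64 mb.
P_c = 1010 − 153.64 = 856.36 ≈ 856 mb.

856 mb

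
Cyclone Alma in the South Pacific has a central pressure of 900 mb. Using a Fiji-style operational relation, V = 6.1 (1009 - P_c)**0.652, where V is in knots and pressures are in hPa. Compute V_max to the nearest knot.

130 kt

ΔP = 1009 − 900 = 109 mb.
109^0.652 ≈ 21.301.
V ≈ 6.1 × 21.301 ≈ 129.9 kt.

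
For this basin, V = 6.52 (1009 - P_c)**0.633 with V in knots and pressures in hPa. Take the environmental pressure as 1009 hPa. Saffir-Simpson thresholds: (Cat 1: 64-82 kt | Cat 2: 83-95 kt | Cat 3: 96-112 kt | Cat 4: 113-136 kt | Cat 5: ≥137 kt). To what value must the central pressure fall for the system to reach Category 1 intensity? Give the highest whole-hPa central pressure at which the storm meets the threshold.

972 hPa

Category 1 begins at V = 64 kt.
Required ΔP = (64/6.52)^(1/0.633) = 9.816^1.580 ≈ 36.90 hPa.
P_c ≤ 1009 − 36.90 = 972.10, so the highest integer P_c is 972 hPa.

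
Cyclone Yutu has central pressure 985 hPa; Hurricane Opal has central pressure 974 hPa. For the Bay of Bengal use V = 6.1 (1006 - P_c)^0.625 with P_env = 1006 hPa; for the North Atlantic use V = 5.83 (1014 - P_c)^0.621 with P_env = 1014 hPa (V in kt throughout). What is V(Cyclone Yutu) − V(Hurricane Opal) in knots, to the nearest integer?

-17 kt

Cyclone Yutu: ΔP = 21; V ≈ 6.1 × 21^0.625 ≈ 40.90 kt.
Hurricane Opal: ΔP = 40; V ≈ 5.83 × 40^0.621 ≈ 57.62 kt.
Difference ≈ 40.90 − 57.62 = -16.72 → -17 kt.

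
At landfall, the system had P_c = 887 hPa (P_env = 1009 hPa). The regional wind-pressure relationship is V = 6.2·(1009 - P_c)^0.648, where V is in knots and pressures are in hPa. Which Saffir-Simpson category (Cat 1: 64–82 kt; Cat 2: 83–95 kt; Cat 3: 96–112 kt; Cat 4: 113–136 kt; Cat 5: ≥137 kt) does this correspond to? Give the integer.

5

ΔP = 1009 − 887 = 122 hPa.
V ≈ 6.2 × 122^0.648 = 6.2 × 22.49 ≈ 139 kt.
139 kt falls in the Category 5 band.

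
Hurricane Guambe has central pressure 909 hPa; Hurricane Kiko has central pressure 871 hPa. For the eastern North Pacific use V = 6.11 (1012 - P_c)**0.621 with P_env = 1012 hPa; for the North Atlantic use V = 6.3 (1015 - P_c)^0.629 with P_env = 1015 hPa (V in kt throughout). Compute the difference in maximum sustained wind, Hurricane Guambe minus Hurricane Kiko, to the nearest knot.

Hurricane Guambe: ΔP = 103; V ≈ 6.11 × 103^0.621 ≈ 108.65 kt.
Hurricane Kiko: ΔP = 144; V ≈ 6.3 × 144^0.629 ≈ 143.53 kt.
Difference ≈ 108.65 − 143.53 = -34.88 → -35 kt.

-35 kt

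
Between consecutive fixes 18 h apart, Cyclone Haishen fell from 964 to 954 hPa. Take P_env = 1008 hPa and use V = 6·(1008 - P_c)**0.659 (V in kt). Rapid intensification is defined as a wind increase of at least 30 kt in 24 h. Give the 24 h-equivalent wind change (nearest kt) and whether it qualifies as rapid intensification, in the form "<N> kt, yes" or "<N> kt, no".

14 kt, no

V₁: ΔP = 44, V ≈ 6 × 44^0.659 ≈ 72.64 kt.
V₂: ΔP = 54, V ≈ 6 × 54^0.659 ≈ 83.14 kt.
ΔV over 18 h = 10.50 kt → 24 h equivalent = 10.50 × 24/18 ≈ 14.00 kt.
14 kt < 30 kt ⇒ not rapid intensification.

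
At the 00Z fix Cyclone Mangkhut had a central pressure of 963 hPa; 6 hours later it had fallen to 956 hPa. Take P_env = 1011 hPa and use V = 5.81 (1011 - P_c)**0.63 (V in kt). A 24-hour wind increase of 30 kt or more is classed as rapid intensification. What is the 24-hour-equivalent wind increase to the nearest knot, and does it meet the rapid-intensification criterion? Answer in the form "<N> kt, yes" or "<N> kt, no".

24 kt, no

V₁: ΔP = 48, V ≈ 5.81 × 48^0.63 ≈ 66.58 kt.
V₂: ΔP = 55, V ≈ 5.81 × 55^0.63 ≈ 72.54 kt.
ΔV over 6 h = 5.96 kt → 24 h equivalent = 5.96 × 24/6 ≈ 23.84 kt.
24 kt < 30 kt ⇒ not rapid intensification.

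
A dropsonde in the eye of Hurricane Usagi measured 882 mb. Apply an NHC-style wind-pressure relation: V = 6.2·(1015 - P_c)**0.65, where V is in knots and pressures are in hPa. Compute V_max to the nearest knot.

149 kt

ΔP = 1015 − 882 = 133 mb.
133^0.65 ≈ 24.016.
V ≈ 6.2 × 24.016 ≈ 148.9 kt.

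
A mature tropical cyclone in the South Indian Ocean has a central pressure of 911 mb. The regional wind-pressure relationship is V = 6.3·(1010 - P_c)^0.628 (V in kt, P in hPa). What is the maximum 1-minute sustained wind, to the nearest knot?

ΔP = 1010 − 911 = 99 mb.
99^0.628 ≈ 17.917.
V ≈ 6.3 × 17.917 ≈ 112.9 kt.

113 kt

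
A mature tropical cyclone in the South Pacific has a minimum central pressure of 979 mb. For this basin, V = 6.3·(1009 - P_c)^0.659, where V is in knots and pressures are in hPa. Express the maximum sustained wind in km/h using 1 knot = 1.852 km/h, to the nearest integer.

110 km/h

ΔP = 1009 − 979 = 30 mb.
V ≈ 6.3 × 30^0.659 = 6.3 × 9.406 ≈ 59.260 kt.
59.260 × 1.852 ≈ 109.75 km/h → 110 km/h.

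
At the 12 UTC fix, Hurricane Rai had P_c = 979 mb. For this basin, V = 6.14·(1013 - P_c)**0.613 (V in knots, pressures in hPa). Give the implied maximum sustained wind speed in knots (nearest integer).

ΔP = 1013 − 979 = 34 mb.
34^0.613 ≈ 8.686.
V ≈ 6.14 × 8.686 ≈ 53.3 kt.

53 kt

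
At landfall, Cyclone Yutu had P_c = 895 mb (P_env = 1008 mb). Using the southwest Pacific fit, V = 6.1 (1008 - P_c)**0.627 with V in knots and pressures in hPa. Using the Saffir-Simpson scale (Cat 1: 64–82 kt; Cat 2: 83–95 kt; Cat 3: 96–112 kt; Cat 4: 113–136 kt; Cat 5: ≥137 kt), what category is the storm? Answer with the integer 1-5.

ΔP = 1008 − 895 = 113 mb.
V ≈ 6.1 × 113^0.627 = 6.1 × 19.38 ≈ 118 kt.
118 kt falls in the Category 4 band.

4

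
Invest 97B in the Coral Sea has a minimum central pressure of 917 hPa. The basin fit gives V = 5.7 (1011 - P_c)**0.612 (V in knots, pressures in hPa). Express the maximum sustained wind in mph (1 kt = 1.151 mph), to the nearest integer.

ΔP = 1011 − 917 = 94 hPa.
V ≈ 5.7 × 94^0.612 = 5.7 × 16.127 ≈ 91.924 kt.
91.924 × 1.151 ≈ 105.80 mph → 106 mph.

106 mph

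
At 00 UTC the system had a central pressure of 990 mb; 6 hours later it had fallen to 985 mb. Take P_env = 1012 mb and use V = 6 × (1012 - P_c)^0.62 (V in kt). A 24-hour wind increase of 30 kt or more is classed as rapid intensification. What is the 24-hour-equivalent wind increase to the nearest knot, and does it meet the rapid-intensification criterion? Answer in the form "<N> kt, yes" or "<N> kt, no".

V₁: ΔP = 22, V ≈ 6 × 22^0.62 ≈ 40.78 kt.
V₂: ΔP = 27, V ≈ 6 × 27^0.62 ≈ 46.30 kt.
ΔV over 6 h = 5.52 kt → 24 h equivalent = 5.52 × 24/6 ≈ 22.08 kt.
22 kt < 30 kt ⇒ not rapid intensification.

22 kt, no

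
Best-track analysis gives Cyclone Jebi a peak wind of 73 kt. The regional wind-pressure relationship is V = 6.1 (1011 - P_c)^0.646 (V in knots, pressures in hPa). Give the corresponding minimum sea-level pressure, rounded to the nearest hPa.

ΔP = (V / 6.1)^(1/0.646) = (73/6.1)^1.548.
73/6.1 = 11.967; 11.967^1.548 ≈ 46.64 hPa.
P_c = 1011 − 46.64 = 964.36 ≈ 964 hPa.

964 hPa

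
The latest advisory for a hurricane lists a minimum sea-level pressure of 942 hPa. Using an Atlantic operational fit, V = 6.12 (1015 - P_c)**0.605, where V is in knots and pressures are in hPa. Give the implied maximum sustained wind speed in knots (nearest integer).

82 kt

ΔP = 1015 − 942 = 73 hPa.
73^0.605 ≈ 13.406.
V ≈ 6.12 × 13.406 ≈ 82.0 kt.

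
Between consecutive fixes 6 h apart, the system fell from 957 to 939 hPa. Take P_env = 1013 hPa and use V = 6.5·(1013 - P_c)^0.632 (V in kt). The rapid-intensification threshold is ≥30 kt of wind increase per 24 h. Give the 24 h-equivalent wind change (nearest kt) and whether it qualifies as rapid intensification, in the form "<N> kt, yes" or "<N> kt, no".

V₁: ΔP = 56, V ≈ 6.5 × 56^0.632 ≈ 82.75 kt.
V₂: ΔP = 74, V ≈ 6.5 × 74^0.632 ≈ 98.69 kt.
ΔV over 6 h = 15.94 kt → 24 h equivalent = 15.94 × 24/6 ≈ 63.76 kt.
64 kt ≥ 30 kt ⇒ rapid intensification.

64 kt, yes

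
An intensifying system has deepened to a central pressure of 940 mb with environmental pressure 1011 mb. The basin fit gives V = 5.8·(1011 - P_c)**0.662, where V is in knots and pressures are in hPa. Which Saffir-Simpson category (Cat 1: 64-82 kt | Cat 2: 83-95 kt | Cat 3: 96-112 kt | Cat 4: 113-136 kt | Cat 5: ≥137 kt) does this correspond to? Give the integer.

ΔP = 1011 − 940 = 71 mb.
V ≈ 5.8 × 71^0.662 = 5.8 × 16.81 ≈ 97 kt.
97 kt falls in the Category 3 band.

3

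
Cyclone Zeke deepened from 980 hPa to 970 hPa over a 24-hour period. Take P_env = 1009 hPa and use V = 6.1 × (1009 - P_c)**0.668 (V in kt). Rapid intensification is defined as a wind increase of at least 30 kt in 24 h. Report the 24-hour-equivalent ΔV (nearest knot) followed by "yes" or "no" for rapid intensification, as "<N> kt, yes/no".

13 kt, no

V₁: ΔP = 29, V ≈ 6.1 × 29^0.668 ≈ 57.84 kt.
V₂: ΔP = 39, V ≈ 6.1 × 39^0.668 ≈ 70.50 kt.
ΔV over 24 h = 12.66 kt → 24 h equivalent = 12.66 × 24/24 ≈ 12.66 kt.
13 kt < 30 kt ⇒ not rapid intensification.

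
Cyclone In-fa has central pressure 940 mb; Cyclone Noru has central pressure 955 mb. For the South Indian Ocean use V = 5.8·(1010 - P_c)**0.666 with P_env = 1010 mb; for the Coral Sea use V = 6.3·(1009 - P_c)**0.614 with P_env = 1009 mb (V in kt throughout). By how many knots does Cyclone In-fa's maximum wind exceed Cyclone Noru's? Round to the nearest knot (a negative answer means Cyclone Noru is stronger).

Cyclone In-fa: ΔP = 70; V ≈ 5.8 × 70^0.666 ≈ 98.23 kt.
Cyclone Noru: ΔP = 54; V ≈ 6.3 × 54^0.614 ≈ 72.95 kt.
Difference ≈ 98.23 − 72.95 = 25.28 → 25 kt.

25 kt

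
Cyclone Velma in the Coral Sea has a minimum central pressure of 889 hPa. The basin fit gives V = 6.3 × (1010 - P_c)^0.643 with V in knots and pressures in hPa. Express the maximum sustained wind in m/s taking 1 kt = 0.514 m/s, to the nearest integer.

71 m/s

ΔP = 1010 − 889 = 121 hPa.
V ≈ 6.3 × 121^0.643 = 6.3 × 21.839 ≈ 137.585 kt.
137.585 × 0.514 ≈ 70.72 m/s → 71 m/s.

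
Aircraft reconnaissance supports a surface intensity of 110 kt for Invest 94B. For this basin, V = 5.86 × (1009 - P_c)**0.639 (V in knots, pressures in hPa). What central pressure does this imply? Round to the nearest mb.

911 mb

ΔP = (V / 5.86)^(1/0.639) = (110/5.86)^1.565.
110/5.86 = 18.771; 18.771^1.565 ≈ 98.39 mb.
P_c = 1009 − 98.39 = 910.61 ≈ 911 mb.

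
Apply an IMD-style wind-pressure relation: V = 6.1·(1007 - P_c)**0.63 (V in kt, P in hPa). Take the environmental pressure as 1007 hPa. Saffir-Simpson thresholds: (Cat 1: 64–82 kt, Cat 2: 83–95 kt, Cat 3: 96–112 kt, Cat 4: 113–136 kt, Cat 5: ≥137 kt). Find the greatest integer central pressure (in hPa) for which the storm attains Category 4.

Category 4 begins at V = 113 kt.
Required ΔP = (113/6.1)^(1/0.63) = 18.525^1.587 ≈ 102.87 hPa.
P_c ≤ 1007 − 102.87 = 904.13, so the highest integer P_c is 904 hPa.

904 hPa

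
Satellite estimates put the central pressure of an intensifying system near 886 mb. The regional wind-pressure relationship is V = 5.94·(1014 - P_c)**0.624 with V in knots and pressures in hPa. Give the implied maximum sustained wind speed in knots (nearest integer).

123 kt

ΔP = 1014 − 886 = 128 mb.
128^0.624 ≈ 20.649.
V ≈ 5.94 × 20.649 ≈ 122.7 kt.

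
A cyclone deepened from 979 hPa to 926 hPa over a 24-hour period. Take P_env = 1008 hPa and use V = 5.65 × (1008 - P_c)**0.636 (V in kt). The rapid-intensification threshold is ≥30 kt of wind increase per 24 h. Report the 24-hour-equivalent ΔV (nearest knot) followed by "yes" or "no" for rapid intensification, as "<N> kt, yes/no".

45 kt, yes

V₁: ΔP = 29, V ≈ 5.65 × 29^0.636 ≈ 48.10 kt.
V₂: ΔP = 82, V ≈ 5.65 × 82^0.636 ≈ 93.16 kt.
ΔV over 24 h = 45.06 kt → 24 h equivalent = 45.06 × 24/24 ≈ 45.06 kt.
45 kt ≥ 30 kt ⇒ rapid intensification.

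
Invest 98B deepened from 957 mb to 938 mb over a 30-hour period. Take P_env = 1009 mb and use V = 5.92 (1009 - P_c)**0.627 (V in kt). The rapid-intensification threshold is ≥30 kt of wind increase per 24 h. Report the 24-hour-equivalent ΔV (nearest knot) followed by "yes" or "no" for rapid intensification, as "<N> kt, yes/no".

12 kt, no

V₁: ΔP = 52, V ≈ 5.92 × 52^0.627 ≈ 70.51 kt.
V₂: ΔP = 71, V ≈ 5.92 × 71^0.627 ≈ 85.72 kt.
ΔV over 30 h = 15.21 kt → 24 h equivalent = 15.21 × 24/30 ≈ 12.17 kt.
12 kt < 30 kt ⇒ not rapid intensification.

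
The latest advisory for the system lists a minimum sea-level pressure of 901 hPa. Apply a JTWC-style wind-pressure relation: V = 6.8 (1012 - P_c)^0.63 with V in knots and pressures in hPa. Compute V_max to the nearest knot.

132 kt

ΔP = 1012 − 901 = 111 hPa.
111^0.63 ≈ 19.434.
V ≈ 6.8 × 19.434 ≈ 132.1 kt.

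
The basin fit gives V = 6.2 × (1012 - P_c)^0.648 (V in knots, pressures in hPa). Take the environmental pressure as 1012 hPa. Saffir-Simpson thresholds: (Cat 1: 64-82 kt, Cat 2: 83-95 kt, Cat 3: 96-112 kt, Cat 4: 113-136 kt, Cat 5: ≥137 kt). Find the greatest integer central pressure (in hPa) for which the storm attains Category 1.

975 hPa

Category 1 begins at V = 64 kt.
Required ΔP = (64/6.2)^(1/0.648) = 10.323^1.543 ≈ 36.68 hPa.
P_c ≤ 1012 − 36.68 = 975.32, so the highest integer P_c is 975 hPa.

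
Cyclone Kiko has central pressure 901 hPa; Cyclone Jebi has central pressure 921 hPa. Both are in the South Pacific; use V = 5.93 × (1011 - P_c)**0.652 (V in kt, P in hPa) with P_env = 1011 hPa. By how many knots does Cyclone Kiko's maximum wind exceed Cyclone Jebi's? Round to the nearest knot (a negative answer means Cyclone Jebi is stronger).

Cyclone Kiko: ΔP = 110; V ≈ 5.93 × 110^0.652 ≈ 127.07 kt.
Cyclone Jebi: ΔP = 90; V ≈ 5.93 × 90^0.652 ≈ 111.49 kt.
Difference ≈ 127.07 − 111.49 = 15.58 → 16 kt.

16 kt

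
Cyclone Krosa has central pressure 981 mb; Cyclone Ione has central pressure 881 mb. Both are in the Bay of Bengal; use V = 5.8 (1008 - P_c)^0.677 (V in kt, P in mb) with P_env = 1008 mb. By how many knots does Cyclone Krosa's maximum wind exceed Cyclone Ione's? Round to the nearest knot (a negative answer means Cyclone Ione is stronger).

Cyclone Krosa: ΔP = 27; V ≈ 5.8 × 27^0.677 ≈ 54.01 kt.
Cyclone Ione: ΔP = 127; V ≈ 5.8 × 127^0.677 ≈ 154.06 kt.
Difference ≈ 54.01 − 154.06 = -100.05 → -100 kt.

-100 kt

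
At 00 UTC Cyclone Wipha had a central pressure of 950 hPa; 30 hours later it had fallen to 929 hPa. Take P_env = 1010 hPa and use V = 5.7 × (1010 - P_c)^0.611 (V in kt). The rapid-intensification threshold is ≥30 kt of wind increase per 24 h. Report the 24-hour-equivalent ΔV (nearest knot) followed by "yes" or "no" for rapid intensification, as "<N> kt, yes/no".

11 kt, no

V₁: ΔP = 60, V ≈ 5.7 × 60^0.611 ≈ 69.55 kt.
V₂: ΔP = 81, V ≈ 5.7 × 81^0.611 ≈ 83.55 kt.
ΔV over 30 h = 14.00 kt → 24 h equivalent = 14.00 × 24/30 ≈ 11.20 kt.
11 kt < 30 kt ⇒ not rapid intensification.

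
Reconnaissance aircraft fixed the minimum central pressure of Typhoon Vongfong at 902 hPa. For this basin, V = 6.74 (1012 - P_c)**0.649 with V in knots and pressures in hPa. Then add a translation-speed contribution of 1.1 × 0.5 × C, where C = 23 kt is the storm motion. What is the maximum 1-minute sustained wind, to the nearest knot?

ΔP = 1012 − 902 = 110 hPa.
110^0.649 ≈ 21.128.
V ≈ 6.74 × 21.128 ≈ 142.4 kt.
Translation term: 1.1 × 0.5 × 23 = 12.65 kt.
Corrected V ≈ 155.05 kt → 155 kt.

155 kt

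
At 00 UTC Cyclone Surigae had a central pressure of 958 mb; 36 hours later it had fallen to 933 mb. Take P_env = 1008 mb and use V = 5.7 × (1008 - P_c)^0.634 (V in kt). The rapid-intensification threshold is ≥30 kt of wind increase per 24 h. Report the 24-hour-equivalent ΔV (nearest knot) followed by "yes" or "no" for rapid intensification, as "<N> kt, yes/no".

V₁: ΔP = 50, V ≈ 5.7 × 50^0.634 ≈ 68.08 kt.
V₂: ΔP = 75, V ≈ 5.7 × 75^0.634 ≈ 88.04 kt.
ΔV over 36 h = 19.96 kt → 24 h equivalent = 19.96 × 24/36 ≈ 13.31 kt.
13 kt < 30 kt ⇒ not rapid intensification.

13 kt, no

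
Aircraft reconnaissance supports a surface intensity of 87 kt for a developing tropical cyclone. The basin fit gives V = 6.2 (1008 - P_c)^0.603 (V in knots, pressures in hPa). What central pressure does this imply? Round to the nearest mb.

ΔP = (V / 6.2)^(1/0.603) = (87/6.2)^1.658.
87/6.2 = 14.032; 14.032^1.658 ≈ 79.87 mb.
P_c = 1008 − 79.87 = 928.13 ≈ 928 mb.

928 mb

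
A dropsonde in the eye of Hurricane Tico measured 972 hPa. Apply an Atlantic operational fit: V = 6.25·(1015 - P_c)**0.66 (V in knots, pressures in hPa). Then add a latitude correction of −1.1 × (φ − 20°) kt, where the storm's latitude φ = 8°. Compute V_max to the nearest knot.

88 kt

ΔP = 1015 − 972 = 43 hPa.
43^0.66 ≈ 11.970.
V ≈ 6.25 × 11.970 ≈ 74.8 kt.
Latitude correction: −1.1 × (8 − 20) = 13.2 kt.
Corrected V ≈ 88 kt → 88 kt.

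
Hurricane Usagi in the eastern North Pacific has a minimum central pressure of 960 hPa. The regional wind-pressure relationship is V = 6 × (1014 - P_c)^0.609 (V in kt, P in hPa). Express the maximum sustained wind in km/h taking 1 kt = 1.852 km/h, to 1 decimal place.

ΔP = 1014 − 960 = 54 hPa.
V ≈ 6 × 54^0.609 = 6 × 11.351 ≈ 68.105 kt.
68.105 × 1.852 ≈ 126.13 km/h → 126.1 km/h.

126.1 km/h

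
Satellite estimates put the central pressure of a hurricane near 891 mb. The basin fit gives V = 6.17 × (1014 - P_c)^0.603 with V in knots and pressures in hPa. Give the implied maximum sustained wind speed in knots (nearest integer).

ΔP = 1014 − 891 = 123 mb.
123^0.603 ≈ 18.206.
V ≈ 6.17 × 18.206 ≈ 112.3 kt.

112 kt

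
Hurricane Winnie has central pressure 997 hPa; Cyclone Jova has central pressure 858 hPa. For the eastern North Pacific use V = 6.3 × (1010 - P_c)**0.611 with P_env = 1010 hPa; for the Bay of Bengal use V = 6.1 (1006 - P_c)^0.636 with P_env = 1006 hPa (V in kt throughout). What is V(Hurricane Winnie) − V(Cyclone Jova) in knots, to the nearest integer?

Hurricane Winnie: ΔP = 13; V ≈ 6.3 × 13^0.611 ≈ 30.20 kt.
Cyclone Jova: ΔP = 148; V ≈ 6.1 × 148^0.636 ≈ 146.43 kt.
Difference ≈ 30.20 − 146.43 = -116.23 → -116 kt.

-116 kt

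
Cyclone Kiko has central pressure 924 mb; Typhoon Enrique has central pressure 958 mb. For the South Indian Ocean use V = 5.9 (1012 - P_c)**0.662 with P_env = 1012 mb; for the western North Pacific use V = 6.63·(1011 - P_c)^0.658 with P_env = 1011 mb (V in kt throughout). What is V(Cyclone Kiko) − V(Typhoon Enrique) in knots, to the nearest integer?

Cyclone Kiko: ΔP = 88; V ≈ 5.9 × 88^0.662 ≈ 114.31 kt.
Typhoon Enrique: ΔP = 53; V ≈ 6.63 × 53^0.658 ≈ 90.38 kt.
Difference ≈ 114.31 − 90.38 = 23.93 → 24 kt.

24 kt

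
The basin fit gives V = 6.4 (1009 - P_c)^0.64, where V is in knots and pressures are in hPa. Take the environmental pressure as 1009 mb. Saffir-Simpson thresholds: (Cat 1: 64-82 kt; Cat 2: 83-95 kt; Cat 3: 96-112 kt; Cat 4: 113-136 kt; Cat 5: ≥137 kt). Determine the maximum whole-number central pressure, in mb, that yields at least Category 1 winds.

Category 1 begins at V = 64 kt.
Required ΔP = (64/6.4)^(1/0.64) = 10.000^1.562 ≈ 36.52 mb.
P_c ≤ 1009 − 36.52 = 972.48, so the highest integer P_c is 972 mb.

972 mb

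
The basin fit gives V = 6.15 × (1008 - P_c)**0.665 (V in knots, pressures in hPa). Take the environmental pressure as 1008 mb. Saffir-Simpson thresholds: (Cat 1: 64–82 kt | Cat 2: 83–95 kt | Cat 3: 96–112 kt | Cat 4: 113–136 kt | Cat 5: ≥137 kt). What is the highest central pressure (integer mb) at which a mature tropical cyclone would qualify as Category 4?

Category 4 begins at V = 113 kt.
Required ΔP = (113/6.15)^(1/0.665) = 18.374^1.504 ≈ 79.63 mb.
P_c ≤ 1008 − 79.63 = 928.37, so the highest integer P_c is 928 mb.

928 mb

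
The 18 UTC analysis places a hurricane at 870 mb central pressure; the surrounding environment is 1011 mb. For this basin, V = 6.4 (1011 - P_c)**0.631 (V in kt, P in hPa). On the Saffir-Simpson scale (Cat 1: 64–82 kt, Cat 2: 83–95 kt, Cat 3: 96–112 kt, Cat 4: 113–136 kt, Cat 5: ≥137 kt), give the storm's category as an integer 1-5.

ΔP = 1011 − 870 = 141 mb.
V ≈ 6.4 × 141^0.631 = 6.4 × 22.71 ≈ 145 kt.
145 kt falls in the Category 5 band.

5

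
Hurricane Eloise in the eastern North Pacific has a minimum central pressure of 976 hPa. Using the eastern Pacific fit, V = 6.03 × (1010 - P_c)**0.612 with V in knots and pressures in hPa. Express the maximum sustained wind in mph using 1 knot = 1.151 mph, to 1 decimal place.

ΔP = 1010 − 976 = 34 hPa.
V ≈ 6.03 × 34^0.612 = 6.03 × 8.655 ≈ 52.189 kt.
52.189 × 1.151 ≈ 60.07 mph → 60.1 mph.

60.1 mph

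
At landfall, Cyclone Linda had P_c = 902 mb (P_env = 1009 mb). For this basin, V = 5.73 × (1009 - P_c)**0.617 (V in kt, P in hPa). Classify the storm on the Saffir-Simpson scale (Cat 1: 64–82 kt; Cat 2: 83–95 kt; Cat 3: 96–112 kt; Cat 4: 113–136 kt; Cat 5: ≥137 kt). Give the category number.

3

ΔP = 1009 − 902 = 107 mb.
V ≈ 5.73 × 107^0.617 = 5.73 × 17.87 ≈ 102 kt.
102 kt falls in the Category 3 band.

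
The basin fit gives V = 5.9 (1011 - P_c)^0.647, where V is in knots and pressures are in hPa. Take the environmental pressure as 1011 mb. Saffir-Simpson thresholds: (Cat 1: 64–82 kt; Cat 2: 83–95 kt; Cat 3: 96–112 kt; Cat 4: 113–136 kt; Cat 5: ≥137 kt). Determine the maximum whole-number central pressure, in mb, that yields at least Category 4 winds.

915 mb

Category 4 begins at V = 113 kt.
Required ΔP = (113/5.9)^(1/0.647) = 19.153^1.546 ≈ 95.90 mb.
P_c ≤ 1011 − 95.90 = 915.10, so the highest integer P_c is 915 mb.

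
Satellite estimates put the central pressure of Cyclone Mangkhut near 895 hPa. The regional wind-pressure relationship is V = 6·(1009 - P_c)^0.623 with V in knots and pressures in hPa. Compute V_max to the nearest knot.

ΔP = 1009 − 895 = 114 hPa.
114^0.623 ≈ 19.118.
V ≈ 6 × 19.118 ≈ 114.7 kt.

115 kt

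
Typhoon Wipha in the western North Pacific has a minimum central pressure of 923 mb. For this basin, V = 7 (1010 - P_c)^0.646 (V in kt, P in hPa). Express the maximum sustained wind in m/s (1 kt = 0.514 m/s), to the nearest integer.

64 m/s

ΔP = 1010 − 923 = 87 mb.
V ≈ 7 × 87^0.646 = 7 × 17.903 ≈ 125.322 kt.
125.322 × 0.514 ≈ 64.42 m/s → 64 m/s.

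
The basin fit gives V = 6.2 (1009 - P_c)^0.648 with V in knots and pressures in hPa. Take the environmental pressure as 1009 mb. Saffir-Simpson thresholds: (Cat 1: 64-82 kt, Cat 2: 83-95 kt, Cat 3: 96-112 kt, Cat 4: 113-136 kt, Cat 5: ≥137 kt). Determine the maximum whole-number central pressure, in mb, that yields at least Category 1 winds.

972 mb

Category 1 begins at V = 64 kt.
Required ΔP = (64/6.2)^(1/0.648) = 10.323^1.543 ≈ 36.68 mb.
P_c ≤ 1009 − 36.68 = 972.32, so the highest integer P_c is 972 mb.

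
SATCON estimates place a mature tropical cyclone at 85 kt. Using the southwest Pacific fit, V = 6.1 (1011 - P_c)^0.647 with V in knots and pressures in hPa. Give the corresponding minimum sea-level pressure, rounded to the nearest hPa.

ΔP = (V / 6.1)^(1/0.647) = (85/6.1)^1.546.
85/6.1 = 13.934; 13.934^1.546 ≈ 58.65 hPa.
P_c = 1011 − 58.65 = 952.35 ≈ 952 hPa.

952 hPa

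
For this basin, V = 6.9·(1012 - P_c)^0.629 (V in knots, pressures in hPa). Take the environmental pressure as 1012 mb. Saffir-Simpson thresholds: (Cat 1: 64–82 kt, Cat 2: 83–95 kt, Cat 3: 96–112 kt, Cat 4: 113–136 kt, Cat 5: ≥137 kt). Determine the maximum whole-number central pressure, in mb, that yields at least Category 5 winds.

Category 5 begins at V = 137 kt.
Required ΔP = (137/6.9)^(1/0.629) = 19.855^1.590 ≈ 115.71 mb.
P_c ≤ 1012 − 115.71 = 896.29, so the highest integer P_c is 896 mb.

896 mb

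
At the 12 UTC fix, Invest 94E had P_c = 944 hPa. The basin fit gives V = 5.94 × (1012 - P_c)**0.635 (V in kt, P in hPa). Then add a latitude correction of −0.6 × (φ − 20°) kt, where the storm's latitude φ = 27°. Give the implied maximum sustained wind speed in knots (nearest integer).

ΔP = 1012 − 944 = 68 hPa.
68^0.635 ≈ 14.576.
V ≈ 5.94 × 14.576 ≈ 86.6 kt.
Latitude correction: −0.6 × (27 − 20) = -4.2 kt.
Corrected V ≈ 82.4 kt → 82 kt.

82 kt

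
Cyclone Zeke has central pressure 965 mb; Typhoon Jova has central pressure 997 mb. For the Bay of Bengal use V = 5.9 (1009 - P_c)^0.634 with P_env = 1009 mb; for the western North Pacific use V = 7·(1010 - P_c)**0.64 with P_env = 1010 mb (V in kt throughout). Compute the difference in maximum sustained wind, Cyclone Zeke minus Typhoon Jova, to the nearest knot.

Cyclone Zeke: ΔP = 44; V ≈ 5.9 × 44^0.634 ≈ 64.98 kt.
Typhoon Jova: ΔP = 13; V ≈ 7 × 13^0.64 ≈ 36.14 kt.
Difference ≈ 64.98 − 36.14 = 28.84 → 29 kt.

29 kt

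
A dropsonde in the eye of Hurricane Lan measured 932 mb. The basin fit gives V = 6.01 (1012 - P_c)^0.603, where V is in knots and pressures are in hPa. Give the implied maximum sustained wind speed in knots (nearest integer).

84 kt

ΔP = 1012 − 932 = 80 mb.
80^0.603 ≈ 14.046.
V ≈ 6.01 × 14.046 ≈ 84.4 kt.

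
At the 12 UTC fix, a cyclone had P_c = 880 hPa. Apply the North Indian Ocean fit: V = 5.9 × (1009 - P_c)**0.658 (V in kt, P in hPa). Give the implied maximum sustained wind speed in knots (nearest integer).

144 kt

ΔP = 1009 − 880 = 129 hPa.
129^0.658 ≈ 24.478.
V ≈ 5.9 × 24.478 ≈ 144.4 kt.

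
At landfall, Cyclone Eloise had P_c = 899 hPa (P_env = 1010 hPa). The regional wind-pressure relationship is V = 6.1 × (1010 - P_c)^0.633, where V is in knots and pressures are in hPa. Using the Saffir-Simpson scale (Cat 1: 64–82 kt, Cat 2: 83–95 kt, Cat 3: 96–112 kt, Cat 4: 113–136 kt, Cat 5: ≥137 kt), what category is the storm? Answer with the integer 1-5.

ΔP = 1010 − 899 = 111 hPa.
V ≈ 6.1 × 111^0.633 = 6.1 × 19.71 ≈ 120 kt.
120 kt falls in the Category 4 band.

4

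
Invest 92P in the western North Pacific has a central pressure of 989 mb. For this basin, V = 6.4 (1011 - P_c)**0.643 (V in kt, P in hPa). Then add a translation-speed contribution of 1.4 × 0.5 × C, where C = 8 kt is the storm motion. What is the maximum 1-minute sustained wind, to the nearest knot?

ΔP = 1011 − 989 = 22 mb.
22^0.643 ≈ 7.298.
V ≈ 6.4 × 7.298 ≈ 46.7 kt.
Translation term: 1.4 × 0.5 × 8 = 5.6 kt.
Corrected V ≈ 52.3 kt → 52 kt.

52 kt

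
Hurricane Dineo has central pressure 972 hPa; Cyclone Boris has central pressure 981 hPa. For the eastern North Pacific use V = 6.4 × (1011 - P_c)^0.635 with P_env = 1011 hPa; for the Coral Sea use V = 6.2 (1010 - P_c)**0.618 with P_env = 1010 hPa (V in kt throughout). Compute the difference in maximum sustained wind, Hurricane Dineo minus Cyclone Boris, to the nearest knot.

Hurricane Dineo: ΔP = 39; V ≈ 6.4 × 39^0.635 ≈ 65.54 kt.
Cyclone Boris: ΔP = 29; V ≈ 6.2 × 29^0.618 ≈ 49.68 kt.
Difference ≈ 65.54 − 49.68 = 15.86 → 16 kt.

16 kt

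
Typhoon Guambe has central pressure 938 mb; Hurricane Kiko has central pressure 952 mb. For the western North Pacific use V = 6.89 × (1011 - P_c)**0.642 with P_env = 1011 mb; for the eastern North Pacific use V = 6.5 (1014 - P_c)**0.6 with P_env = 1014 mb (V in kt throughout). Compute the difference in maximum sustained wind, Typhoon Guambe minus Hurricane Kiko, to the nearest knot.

Typhoon Guambe: ΔP = 73; V ≈ 6.89 × 73^0.642 ≈ 108.26 kt.
Hurricane Kiko: ΔP = 62; V ≈ 6.5 × 62^0.6 ≈ 77.33 kt.
Difference ≈ 108.26 − 77.33 = 30.93 → 31 kt.

31 kt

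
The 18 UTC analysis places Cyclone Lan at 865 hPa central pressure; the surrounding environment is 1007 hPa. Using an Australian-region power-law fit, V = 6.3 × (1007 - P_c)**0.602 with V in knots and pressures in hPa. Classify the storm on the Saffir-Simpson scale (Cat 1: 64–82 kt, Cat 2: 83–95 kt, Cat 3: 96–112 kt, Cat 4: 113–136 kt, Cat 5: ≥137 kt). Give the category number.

4

ΔP = 1007 − 865 = 142 hPa.
V ≈ 6.3 × 142^0.602 = 6.3 × 19.76 ≈ 124 kt.
124 kt falls in the Category 4 band.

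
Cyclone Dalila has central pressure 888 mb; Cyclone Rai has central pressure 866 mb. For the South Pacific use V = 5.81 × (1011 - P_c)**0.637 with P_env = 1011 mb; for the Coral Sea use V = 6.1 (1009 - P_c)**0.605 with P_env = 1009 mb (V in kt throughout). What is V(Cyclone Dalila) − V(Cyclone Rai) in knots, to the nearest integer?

2 kt

Cyclone Dalila: ΔP = 123; V ≈ 5.81 × 123^0.637 ≈ 124.58 kt.
Cyclone Rai: ΔP = 143; V ≈ 6.1 × 143^0.605 ≈ 122.83 kt.
Difference ≈ 124.58 − 122.83 = 1.75 → 2 kt.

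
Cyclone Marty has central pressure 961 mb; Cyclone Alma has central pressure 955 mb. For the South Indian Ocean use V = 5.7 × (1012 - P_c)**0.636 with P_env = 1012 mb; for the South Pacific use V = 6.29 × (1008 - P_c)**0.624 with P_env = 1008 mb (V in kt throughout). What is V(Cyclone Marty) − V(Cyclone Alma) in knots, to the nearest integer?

Cyclone Marty: ΔP = 51; V ≈ 5.7 × 51^0.636 ≈ 69.48 kt.
Cyclone Alma: ΔP = 53; V ≈ 6.29 × 53^0.624 ≈ 74.92 kt.
Difference ≈ 69.48 − 74.92 = -5.44 → -5 kt.

-5 kt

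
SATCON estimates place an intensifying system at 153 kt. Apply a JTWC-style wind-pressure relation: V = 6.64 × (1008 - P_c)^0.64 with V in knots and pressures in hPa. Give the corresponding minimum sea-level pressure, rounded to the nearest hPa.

873 hPa

ΔP = (V / 6.64)^(1/0.64) = (153/6.64)^1.562.
153/6.64 = 23.042; 23.042^1.562 ≈ 134.57 hPa.
P_c = 1008 − 134.57 = 873.43 ≈ 873 hPa.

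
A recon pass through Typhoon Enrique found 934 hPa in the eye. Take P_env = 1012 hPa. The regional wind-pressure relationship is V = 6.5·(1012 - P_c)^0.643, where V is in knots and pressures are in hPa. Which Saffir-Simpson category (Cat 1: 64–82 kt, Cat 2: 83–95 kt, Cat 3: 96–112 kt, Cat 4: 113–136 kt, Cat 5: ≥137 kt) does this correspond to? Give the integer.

3

ΔP = 1012 − 934 = 78 hPa.
V ≈ 6.5 × 78^0.643 = 6.5 × 16.47 ≈ 107 kt.
107 kt falls in the Category 3 band.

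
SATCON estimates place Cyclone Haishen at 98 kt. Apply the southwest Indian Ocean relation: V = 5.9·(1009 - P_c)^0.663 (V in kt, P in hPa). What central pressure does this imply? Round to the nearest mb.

ΔP = (V / 5.9)^(1/0.663) = (98/5.9)^1.508.
98/5.9 = 16.610; 16.610^1.508 ≈ 69.29 mb.
P_c = 1009 − 69.29 = 939.71 ≈ 940 mb.

940 mb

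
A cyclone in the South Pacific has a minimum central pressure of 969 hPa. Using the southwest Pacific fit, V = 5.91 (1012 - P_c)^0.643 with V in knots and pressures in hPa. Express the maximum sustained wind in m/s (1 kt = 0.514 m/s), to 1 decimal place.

34.1 m/s

ΔP = 1012 − 969 = 43 hPa.
V ≈ 5.91 × 43^0.643 = 5.91 × 11.228 ≈ 66.360 kt.
66.360 × 0.514 ≈ 34.11 m/s → 34.1 m/s.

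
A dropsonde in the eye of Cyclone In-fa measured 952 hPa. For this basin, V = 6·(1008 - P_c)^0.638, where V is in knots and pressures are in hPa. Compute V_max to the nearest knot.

ΔP = 1008 − 952 = 56 hPa.
56^0.638 ≈ 13.042.
V ≈ 6 × 13.042 ≈ 78.3 kt.

78 kt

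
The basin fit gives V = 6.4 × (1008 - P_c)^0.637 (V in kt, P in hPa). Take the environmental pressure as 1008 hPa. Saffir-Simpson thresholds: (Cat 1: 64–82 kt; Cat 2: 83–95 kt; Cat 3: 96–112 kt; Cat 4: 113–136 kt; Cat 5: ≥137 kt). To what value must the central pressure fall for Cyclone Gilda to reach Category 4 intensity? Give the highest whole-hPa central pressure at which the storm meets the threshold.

917 hPa

Category 4 begins at V = 113 kt.
Required ΔP = (113/6.4)^(1/0.637) = 17.656^1.570 ≈ 90.67 hPa.
P_c ≤ 1008 − 90.67 = 917.33, so the highest integer P_c is 917 hPa.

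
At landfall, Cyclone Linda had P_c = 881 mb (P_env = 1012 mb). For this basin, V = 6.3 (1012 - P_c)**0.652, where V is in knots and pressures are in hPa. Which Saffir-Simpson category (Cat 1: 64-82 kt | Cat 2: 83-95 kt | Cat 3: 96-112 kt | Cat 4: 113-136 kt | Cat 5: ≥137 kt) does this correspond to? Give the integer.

ΔP = 1012 − 881 = 131 mb.
V ≈ 6.3 × 131^0.652 = 6.3 × 24.01 ≈ 151 kt.
151 kt falls in the Category 5 band.

5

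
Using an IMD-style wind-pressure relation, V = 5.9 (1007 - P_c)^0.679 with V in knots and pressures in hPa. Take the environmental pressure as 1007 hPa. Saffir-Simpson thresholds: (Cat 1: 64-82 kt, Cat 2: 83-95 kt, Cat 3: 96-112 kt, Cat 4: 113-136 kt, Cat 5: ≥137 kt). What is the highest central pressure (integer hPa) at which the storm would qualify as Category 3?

Category 3 begins at V = 96 kt.
Required ΔP = (96/5.9)^(1/0.679) = 16.271^1.473 ≈ 60.83 hPa.
P_c ≤ 1007 − 60.83 = 946.17, so the highest integer P_c is 946 hPa.

946 hPa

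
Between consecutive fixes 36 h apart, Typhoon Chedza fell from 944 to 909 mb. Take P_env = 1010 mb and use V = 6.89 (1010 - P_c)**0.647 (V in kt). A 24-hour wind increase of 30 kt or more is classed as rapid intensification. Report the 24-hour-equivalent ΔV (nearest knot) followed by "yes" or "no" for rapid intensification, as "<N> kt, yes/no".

V₁: ΔP = 66, V ≈ 6.89 × 66^0.647 ≈ 103.62 kt.
V₂: ΔP = 101, V ≈ 6.89 × 101^0.647 ≈ 136.46 kt.
ΔV over 36 h = 32.84 kt → 24 h equivalent = 32.84 × 24/36 ≈ 21.89 kt.
22 kt < 30 kt ⇒ not rapid intensification.

22 kt, no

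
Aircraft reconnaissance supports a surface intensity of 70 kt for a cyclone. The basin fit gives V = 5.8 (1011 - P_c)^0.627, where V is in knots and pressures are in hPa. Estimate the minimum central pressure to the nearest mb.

958 mb

ΔP = (V / 5.8)^(1/0.627) = (70/5.8)^1.595.
70/5.8 = 12.069; 12.069^1.595 ≈ 53.11 mb.
P_c = 1011 − 53.11 = 957.89 ≈ 958 mb.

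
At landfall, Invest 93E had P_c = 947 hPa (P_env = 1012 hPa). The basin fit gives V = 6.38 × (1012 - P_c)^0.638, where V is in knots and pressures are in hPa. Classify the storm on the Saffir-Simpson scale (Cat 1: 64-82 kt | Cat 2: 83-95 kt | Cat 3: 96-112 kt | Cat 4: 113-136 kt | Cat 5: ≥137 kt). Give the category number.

2

ΔP = 1012 − 947 = 65 hPa.
V ≈ 6.38 × 65^0.638 = 6.38 × 14.34 ≈ 92 kt.
92 kt falls in the Category 2 band.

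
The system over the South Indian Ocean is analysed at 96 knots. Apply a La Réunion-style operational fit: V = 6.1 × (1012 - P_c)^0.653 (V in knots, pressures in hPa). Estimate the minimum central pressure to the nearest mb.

944 mb

ΔP = (V / 6.1)^(1/0.653) = (96/6.1)^1.531.
96/6.1 = 15.738; 15.738^1.531 ≈ 68.08 mb.
P_c = 1012 − 68.08 = 943.92 ≈ 944 mb.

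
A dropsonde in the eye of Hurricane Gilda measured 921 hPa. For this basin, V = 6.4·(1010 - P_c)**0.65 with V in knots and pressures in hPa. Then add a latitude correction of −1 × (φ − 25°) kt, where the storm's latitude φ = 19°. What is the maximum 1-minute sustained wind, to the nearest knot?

124 kt

ΔP = 1010 − 921 = 89 hPa.
89^0.65 ≈ 18.497.
V ≈ 6.4 × 18.497 ≈ 118.4 kt.
Latitude correction: −1 × (19 − 25) = 6 kt.
Corrected V ≈ 124.4 kt → 124 kt.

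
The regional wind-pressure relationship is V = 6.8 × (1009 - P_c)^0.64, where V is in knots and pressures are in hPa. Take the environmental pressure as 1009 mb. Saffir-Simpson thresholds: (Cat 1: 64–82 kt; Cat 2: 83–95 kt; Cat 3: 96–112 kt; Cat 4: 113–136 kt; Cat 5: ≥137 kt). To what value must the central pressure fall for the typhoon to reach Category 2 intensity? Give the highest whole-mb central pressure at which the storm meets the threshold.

959 mb

Category 2 begins at V = 83 kt.
Required ΔP = (83/6.8)^(1/0.64) = 12.206^1.562 ≈ 49.86 mb.
P_c ≤ 1009 − 49.86 = 959.14, so the highest integer P_c is 959 mb.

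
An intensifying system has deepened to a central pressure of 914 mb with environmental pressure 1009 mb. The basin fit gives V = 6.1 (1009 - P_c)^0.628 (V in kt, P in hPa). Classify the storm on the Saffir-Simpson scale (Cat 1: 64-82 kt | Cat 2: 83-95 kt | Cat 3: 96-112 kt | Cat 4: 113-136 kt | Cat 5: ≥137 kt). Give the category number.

ΔP = 1009 − 914 = 95 mb.
V ≈ 6.1 × 95^0.628 = 6.1 × 17.46 ≈ 106 kt.
106 kt falls in the Category 3 band.

3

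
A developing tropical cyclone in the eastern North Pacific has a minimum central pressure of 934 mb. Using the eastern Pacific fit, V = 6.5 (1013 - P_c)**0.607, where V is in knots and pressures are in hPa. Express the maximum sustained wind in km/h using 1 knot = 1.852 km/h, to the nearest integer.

ΔP = 1013 − 934 = 79 mb.
V ≈ 6.5 × 79^0.607 = 6.5 × 14.186 ≈ 92.209 kt.
92.209 × 1.852 ≈ 170.77 km/h → 171 km/h.

171 km/h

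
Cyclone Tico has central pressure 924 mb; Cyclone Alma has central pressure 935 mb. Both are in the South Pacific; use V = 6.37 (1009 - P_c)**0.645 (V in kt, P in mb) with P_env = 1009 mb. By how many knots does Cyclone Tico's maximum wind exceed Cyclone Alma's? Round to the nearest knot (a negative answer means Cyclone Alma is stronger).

10 kt

Cyclone Tico: ΔP = 85; V ≈ 6.37 × 85^0.645 ≈ 111.84 kt.
Cyclone Alma: ΔP = 74; V ≈ 6.37 × 74^0.645 ≈ 102.28 kt.
Difference ≈ 111.84 − 102.28 = 9.56 → 10 kt.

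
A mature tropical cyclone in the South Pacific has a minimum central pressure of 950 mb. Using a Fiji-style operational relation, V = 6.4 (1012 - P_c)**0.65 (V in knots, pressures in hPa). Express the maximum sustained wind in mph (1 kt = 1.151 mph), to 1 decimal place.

ΔP = 1012 − 950 = 62 mb.
V ≈ 6.4 × 62^0.65 = 6.4 × 14.624 ≈ 93.591 kt.
93.591 × 1.151 ≈ 107.72 mph → 107.7 mph.

107.7 mph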